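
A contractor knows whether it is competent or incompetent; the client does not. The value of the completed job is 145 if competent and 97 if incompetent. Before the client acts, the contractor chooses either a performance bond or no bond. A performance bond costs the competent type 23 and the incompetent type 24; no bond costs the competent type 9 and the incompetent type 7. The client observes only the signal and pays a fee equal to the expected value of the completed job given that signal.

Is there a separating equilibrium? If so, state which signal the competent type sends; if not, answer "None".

Try competent → bond, incompetent → no bond:
  If types separate, bond earns payment 145 and no bond earns 97.
  Competent: bond gives 145 − 23 = 122; no bond gives 97 − 9 = 88. No deviation. ✓
  Incompetent: no bond gives 97 − 7 = 90; bond gives 145 − 24 = 121. Would deviate. ✗
Try competent → no bond, incompetent → bond:
  If types separate, no bond earns payment 145 and bond earns 97.
  Competent: no bond gives 145 − 9 = 136; bond gives 97 − 23 = 74. No deviation. ✓
  Incompetent: bond gives 97 − 24 = 73; no bond gives 145 − 7 = 138. Would deviate. ✗
Neither assignment is incentive-compatible.

None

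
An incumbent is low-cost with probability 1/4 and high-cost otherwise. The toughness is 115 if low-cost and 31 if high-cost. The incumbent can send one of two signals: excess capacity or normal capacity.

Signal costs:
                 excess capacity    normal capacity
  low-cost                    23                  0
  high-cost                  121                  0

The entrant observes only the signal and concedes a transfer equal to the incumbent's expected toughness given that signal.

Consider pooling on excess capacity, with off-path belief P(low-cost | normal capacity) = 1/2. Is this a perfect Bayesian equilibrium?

On the equilibrium path (excess capacity) the entrant holds the prior 1/4 and pays 1/4·115 + 3/4·31 = 52. Off-path (normal capacity) belief 1/2 gives 1/2·115 + 1/2·31 = 73.
Low-cost: excess capacity gives 52 − 23 = 29; normal capacity gives 73 − 0 = 73. Deviates. ✗
High-cost: excess capacity gives 52 − 121 = -69; normal capacity gives 73 − 0 = 73. Deviates. ✗

No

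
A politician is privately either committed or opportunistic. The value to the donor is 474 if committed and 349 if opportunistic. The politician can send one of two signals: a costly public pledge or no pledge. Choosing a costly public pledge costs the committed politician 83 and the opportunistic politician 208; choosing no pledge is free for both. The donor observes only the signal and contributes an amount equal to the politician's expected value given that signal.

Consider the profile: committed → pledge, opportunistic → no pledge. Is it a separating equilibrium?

If types separate, pledge earns payment 474 and no pledge earns 349.
Committed: pledge gives 474 − 83 = 391; no pledge gives 349 − 0 = 349. No deviation. ✓
Opportunistic: no pledge gives 349 − 0 = 349; pledge gives 474 − 208 = 266. No deviation. ✓
Neither type gains from mimicking the other.

Yes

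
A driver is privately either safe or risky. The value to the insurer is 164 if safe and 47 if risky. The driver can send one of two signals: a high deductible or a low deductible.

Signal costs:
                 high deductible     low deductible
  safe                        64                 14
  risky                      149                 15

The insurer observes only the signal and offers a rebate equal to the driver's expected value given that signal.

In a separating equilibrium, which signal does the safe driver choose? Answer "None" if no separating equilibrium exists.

Try safe → high deductible, risky → low deductible:
  If types separate, high deductible earns payment 164 and low deductible earns 47.
  Safe: high deductible gives 164 − 64 = 100; low deductible gives 47 − 14 = 33. No deviation. ✓
  Risky: low deductible gives 47 − 15 = 32; high deductible gives 164 − 149 = 15. No deviation. ✓
Both hold — the safe type sends high deductible.

high deductible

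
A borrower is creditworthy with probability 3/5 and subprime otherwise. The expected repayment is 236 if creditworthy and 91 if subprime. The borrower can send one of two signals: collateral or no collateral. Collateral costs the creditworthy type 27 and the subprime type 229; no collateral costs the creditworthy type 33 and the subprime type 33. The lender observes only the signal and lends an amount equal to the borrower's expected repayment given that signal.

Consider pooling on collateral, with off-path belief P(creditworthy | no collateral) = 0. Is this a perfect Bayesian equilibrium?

On the equilibrium path (collateral) the lender holds the prior 3/5 and pays 3/5·236 + 2/5·91 = 178. Off-path (no collateral) belief 0 gives 0·236 + 1·91 = 91.
Creditworthy: collateral gives 178 − 27 = 151; no collateral gives 91 − 33 = 58. Stays. ✓
Subprime: collateral gives 178 − 229 = -51; no collateral gives 91 − 33 = 58. Deviates. ✗

No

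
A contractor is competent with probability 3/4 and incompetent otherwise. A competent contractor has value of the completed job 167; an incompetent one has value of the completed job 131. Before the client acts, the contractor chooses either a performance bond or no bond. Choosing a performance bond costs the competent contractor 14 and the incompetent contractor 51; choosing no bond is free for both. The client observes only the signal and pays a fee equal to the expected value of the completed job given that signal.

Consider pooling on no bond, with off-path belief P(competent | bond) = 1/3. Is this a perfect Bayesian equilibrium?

Yes

At the pooled signal (no bond) the client holds the prior 3/4 and pays 3/4·167 + 1/4·131 = 158. Off-path (bond) belief 1/3 gives 1/3·167 + 2/3·131 = 143.
Competent: no bond gives 158 − 0 = 158; bond gives 143 − 14 = 129. Stays. ✓
Incompetent: no bond gives 158 − 0 = 158; bond gives 143 − 51 = 92. Stays. ✓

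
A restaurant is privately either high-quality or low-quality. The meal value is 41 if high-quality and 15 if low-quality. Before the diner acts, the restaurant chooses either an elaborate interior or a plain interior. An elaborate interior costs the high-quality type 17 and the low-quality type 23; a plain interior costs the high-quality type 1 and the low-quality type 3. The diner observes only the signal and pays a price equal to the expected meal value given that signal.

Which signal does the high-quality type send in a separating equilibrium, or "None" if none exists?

Try high-quality → elaborate interior, low-quality → plain interior:
  Under separation the diner infers type exactly: elaborate interior → high-quality (pays 41), plain interior → low-quality (pays 15).
  High-quality: elaborate interior gives 41 − 17 = 24; plain interior gives 15 − 1 = 14. No deviation. ✓
  Low-quality: plain interior gives 15 − 3 = 12; elaborate interior gives 41 − 23 = 18. Would deviate. ✗
Try high-quality → plain interior, low-quality → elaborate interior:
  Under separation the diner infers type exactly: plain interior → high-quality (pays 41), elaborate interior → low-quality (pays 15).
  High-quality: plain interior gives 41 − 1 = 40; elaborate interior gives 15 − 17 = -2. No deviation. ✓
  Low-quality: elaborate interior gives 15 − 23 = -8; plain interior gives 41 − 3 = 38. Would deviate. ✗
Neither assignment is incentive-compatible.

None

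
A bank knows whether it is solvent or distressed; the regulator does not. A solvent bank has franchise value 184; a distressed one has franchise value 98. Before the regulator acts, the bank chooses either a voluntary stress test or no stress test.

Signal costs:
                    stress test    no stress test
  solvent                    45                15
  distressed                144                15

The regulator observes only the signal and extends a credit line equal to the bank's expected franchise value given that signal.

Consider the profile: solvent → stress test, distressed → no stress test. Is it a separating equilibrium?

Yes

Under separation the regulator infers type exactly: stress test → solvent (pays 184), no stress test → distressed (pays 98).
Solvent: stress test gives 184 − 45 = 139; no stress test gives 98 − 15 = 83. No deviation. ✓
Distressed: no stress test gives 98 − 15 = 83; stress test gives 184 − 144 = 40. No deviation. ✓
Both incentive constraints hold.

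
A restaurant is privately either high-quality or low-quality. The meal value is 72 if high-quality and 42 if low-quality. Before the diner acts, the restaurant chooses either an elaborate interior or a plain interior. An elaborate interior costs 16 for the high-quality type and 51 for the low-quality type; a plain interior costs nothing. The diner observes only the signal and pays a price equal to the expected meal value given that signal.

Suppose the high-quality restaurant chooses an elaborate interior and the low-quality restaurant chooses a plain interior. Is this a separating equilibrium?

Under separation the diner infers type exactly: elaborate interior → high-quality (pays 72), plain interior → low-quality (pays 42).
High-quality: elaborate interior gives 72 − 16 = 56; plain interior gives 42 − 0 = 42. No deviation. ✓
Low-quality: plain interior gives 42 − 0 = 42; elaborate interior gives 72 − 51 = 21. No deviation. ✓
Both incentive constraints hold.

Yes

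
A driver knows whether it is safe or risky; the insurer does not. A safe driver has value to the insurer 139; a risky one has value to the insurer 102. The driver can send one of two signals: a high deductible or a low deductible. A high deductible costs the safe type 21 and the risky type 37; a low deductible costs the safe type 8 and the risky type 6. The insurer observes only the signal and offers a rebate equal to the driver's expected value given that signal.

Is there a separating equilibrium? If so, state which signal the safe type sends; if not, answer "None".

Try safe → high deductible, risky → low deductible:
  If types separate, high deductible earns payment 139 and low deductible earns 102.
  Safe: high deductible gives 139 − 21 = 118; low deductible gives 102 − 8 = 94. No deviation. ✓
  Risky: low deductible gives 102 − 6 = 96; high deductible gives 139 − 37 = 102. Would deviate. ✗
Try safe → low deductible, risky → high deductible:
  If types separate, low deductible earns payment 139 and high deductible earns 102.
  Safe: low deductible gives 139 − 8 = 131; high deductible gives 102 − 21 = 81. No deviation. ✓
  Risky: high deductible gives 102 − 37 = 65; low deductible gives 139 − 6 = 133. Would deviate. ✗
Neither assignment is incentive-compatible.

None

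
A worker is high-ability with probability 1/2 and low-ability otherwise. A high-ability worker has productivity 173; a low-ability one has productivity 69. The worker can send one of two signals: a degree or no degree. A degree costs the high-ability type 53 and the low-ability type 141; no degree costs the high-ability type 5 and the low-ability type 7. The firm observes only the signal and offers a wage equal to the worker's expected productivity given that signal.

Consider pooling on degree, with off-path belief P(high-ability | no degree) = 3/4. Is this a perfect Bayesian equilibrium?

No

On the equilibrium path (degree) the firm holds the prior 1/2 and pays 1/2·173 + 1/2·69 = 121. Off-path (no degree) belief 3/4 gives 3/4·173 + 1/4·69 = 147.
High-ability: degree gives 121 − 53 = 68; no degree gives 147 − 5 = 142. Deviates. ✗
Low-ability: degree gives 121 − 141 = -20; no degree gives 147 − 7 = 140. Deviates. ✗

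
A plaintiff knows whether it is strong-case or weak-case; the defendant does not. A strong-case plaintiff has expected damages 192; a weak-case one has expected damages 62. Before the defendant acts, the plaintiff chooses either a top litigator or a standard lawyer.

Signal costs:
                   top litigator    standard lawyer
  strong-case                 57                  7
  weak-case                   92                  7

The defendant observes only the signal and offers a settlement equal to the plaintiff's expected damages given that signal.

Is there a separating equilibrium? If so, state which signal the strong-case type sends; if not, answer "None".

None

Try strong-case → top litigator, weak-case → standard lawyer:
  If types separate, top litigator earns payment 192 and standard lawyer earns 62.
  Strong-case: top litigator gives 192 − 57 = 135; standard lawyer gives 62 − 7 = 55. No deviation. ✓
  Weak-case: standard lawyer gives 62 − 7 = 55; top litigator gives 192 − 92 = 100. Would deviate. ✗
Try strong-case → standard lawyer, weak-case → top litigator:
  If types separate, standard lawyer earns payment 192 and top litigator earns 62.
  Strong-case: standard lawyer gives 192 − 7 = 185; top litigator gives 62 − 57 = 5. No deviation. ✓
  Weak-case: top litigator gives 62 − 92 = -30; standard lawyer gives 192 − 7 = 185. Would deviate. ✗
Neither assignment is incentive-compatible.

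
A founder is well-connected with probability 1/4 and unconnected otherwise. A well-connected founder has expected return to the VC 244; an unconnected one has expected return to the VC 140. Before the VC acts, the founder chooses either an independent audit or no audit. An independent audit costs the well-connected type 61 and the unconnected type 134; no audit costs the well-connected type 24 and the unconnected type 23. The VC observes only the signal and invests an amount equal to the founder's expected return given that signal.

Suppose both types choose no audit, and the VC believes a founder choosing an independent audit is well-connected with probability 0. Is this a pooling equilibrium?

Yes

At the pooled signal (no audit) the VC holds the prior 1/4 and pays 1/4·244 + 3/4·140 = 166. Off-path (audit) belief 0 gives 0·244 + 1·140 = 140.
Well-connected: no audit gives 166 − 24 = 142; audit gives 140 − 61 = 79. Stays. ✓
Unconnected: no audit gives 166 − 23 = 143; audit gives 140 − 134 = 6. Stays. ✓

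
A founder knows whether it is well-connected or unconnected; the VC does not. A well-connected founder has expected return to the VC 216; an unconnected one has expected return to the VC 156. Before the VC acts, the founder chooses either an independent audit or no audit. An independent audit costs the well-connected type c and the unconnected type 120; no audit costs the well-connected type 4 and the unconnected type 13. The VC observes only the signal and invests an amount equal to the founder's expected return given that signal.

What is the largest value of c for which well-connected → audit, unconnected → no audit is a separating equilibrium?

64

Under separation: audit → well-connected (pays 216); no audit → unconnected (pays 156).
Unconnected: 156 − 13 = 143 ≥ 216 − 120 = 96. Holds regardless of c. ✓
Well-connected: 216 − c ≥ 156 − 4, so c ≤ 216 − 152 = 64.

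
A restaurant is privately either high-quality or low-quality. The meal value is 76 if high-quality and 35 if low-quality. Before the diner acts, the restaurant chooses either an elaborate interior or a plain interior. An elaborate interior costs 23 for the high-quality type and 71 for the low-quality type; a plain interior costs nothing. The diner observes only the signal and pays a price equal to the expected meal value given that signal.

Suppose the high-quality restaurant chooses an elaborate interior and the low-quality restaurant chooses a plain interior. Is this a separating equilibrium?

Yes

If types separate, elaborate interior earns payment 76 and plain interior earns 35.
High-quality: elaborate interior gives 76 − 23 = 53; plain interior gives 35 − 0 = 35. No deviation. ✓
Low-quality: plain interior gives 35 − 0 = 35; elaborate interior gives 76 − 71 = 5. No deviation. ✓
Neither type gains from mimicking the other.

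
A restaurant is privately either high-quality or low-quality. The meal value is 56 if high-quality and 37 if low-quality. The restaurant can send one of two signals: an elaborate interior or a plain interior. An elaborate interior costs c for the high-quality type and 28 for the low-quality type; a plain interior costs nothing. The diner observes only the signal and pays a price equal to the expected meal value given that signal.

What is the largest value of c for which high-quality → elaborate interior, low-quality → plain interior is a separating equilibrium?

Under separation: elaborate interior → high-quality (pays 56); plain interior → low-quality (pays 37).
Low-quality: 37 − 0 = 37 ≥ 56 − 28 = 28. Holds regardless of c. ✓
High-quality: 56 − c ≥ 37 − 0, so c ≤ 56 − 37 = 19.

19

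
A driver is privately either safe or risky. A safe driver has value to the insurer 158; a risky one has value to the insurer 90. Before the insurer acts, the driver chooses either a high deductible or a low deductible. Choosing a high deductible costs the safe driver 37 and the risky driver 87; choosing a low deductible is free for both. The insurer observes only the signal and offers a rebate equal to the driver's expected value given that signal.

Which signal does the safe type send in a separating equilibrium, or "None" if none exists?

Try safe → high deductible, risky → low deductible:
  If types separate, high deductible earns payment 158 and low deductible earns 90.
  Safe: high deductible gives 158 − 37 = 121; low deductible gives 90 − 0 = 90. No deviation. ✓
  Risky: low deductible gives 90 − 0 = 90; high deductible gives 158 − 87 = 71. No deviation. ✓
Both hold — the safe type sends high deductible.

high deductible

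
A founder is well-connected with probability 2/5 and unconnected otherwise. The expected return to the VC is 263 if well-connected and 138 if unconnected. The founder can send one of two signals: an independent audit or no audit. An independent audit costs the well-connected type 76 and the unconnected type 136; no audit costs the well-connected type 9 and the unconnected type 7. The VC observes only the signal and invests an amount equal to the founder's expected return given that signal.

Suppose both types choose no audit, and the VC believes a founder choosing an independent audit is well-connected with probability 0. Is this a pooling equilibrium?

At the pooled signal (no audit) the VC holds the prior 2/5 and pays 2/5·263 + 3/5·138 = 188. Off-path (audit) belief 0 gives 0·263 + 1·138 = 138.
Well-connected: no audit gives 188 − 9 = 179; audit gives 138 − 76 = 62. Stays. ✓
Unconnected: no audit gives 188 − 7 = 181; audit gives 138 − 136 = 2. Stays. ✓

Yes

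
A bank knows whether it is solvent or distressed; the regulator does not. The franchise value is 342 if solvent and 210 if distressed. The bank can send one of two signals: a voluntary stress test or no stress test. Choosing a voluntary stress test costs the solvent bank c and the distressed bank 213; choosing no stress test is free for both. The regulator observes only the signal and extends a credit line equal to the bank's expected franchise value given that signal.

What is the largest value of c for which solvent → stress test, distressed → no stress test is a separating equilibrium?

132

Under separation: stress test → solvent (pays 342); no stress test → distressed (pays 210).
Distressed: 210 − 0 = 210 ≥ 342 − 213 = 129. Holds regardless of c. ✓
Solvent: 342 − c ≥ 210 − 0, so c ≤ 342 − 210 = 132.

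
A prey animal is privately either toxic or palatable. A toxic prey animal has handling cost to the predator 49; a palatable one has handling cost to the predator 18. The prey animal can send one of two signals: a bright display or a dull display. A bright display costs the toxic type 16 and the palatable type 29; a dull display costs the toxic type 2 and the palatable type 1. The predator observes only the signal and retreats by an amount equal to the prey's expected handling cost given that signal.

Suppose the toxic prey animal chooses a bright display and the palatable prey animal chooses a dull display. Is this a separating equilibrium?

Under separation the predator infers type exactly: bright display → toxic (pays 49), dull display → palatable (pays 18).
Toxic: bright display gives 49 − 16 = 33; dull display gives 18 − 2 = 16. No deviation. ✓
Palatable: dull display gives 18 − 1 = 17; bright display gives 49 − 29 = 20. Would deviate. ✗

No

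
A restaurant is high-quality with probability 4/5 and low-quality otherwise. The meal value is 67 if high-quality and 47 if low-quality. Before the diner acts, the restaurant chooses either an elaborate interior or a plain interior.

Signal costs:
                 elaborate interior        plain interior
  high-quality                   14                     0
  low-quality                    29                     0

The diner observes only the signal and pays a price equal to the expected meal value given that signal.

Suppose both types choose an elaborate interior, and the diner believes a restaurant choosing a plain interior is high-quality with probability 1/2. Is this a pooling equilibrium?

No

At the pooled signal (elaborate interior) the diner holds the prior 4/5 and pays 4/5·67 + 1/5·47 = 63. Off-path (plain interior) belief 1/2 gives 1/2·67 + 1/2·47 = 57.
High-quality: elaborate interior gives 63 − 14 = 49; plain interior gives 57 − 0 = 57. Deviates. ✗
Low-quality: elaborate interior gives 63 − 29 = 34; plain interior gives 57 − 0 = 57. Deviates. ✗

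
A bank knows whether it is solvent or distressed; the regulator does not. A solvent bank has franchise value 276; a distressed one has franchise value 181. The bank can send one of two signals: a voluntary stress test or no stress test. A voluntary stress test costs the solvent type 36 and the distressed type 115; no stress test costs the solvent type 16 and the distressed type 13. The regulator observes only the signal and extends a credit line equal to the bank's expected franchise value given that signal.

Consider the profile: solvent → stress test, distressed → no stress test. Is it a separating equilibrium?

Yes

If types separate, stress test earns payment 276 and no stress test earns 181.
Solvent: stress test gives 276 − 36 = 240; no stress test gives 181 − 16 = 165. No deviation. ✓
Distressed: no stress test gives 181 − 13 = 168; stress test gives 276 − 115 = 161. No deviation. ✓
Both incentive constraints hold.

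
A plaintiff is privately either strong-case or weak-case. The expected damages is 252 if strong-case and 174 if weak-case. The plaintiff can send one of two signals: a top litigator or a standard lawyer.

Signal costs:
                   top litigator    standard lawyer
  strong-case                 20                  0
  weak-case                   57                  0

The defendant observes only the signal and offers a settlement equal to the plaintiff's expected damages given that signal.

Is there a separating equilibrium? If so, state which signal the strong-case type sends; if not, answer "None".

None

Try strong-case → top litigator, weak-case → standard lawyer:
  Under separation the defendant infers type exactly: top litigator → strong-case (pays 252), standard lawyer → weak-case (pays 174).
  Strong-case: top litigator gives 252 − 20 = 232; standard lawyer gives 174 − 0 = 174. No deviation. ✓
  Weak-case: standard lawyer gives 174 − 0 = 174; top litigator gives 252 − 57 = 195. Would deviate. ✗
Try strong-case → standard lawyer, weak-case → top litigator:
  Under separation the defendant infers type exactly: standard lawyer → strong-case (pays 252), top litigator → weak-case (pays 174).
  Strong-case: standard lawyer gives 252 − 0 = 252; top litigator gives 174 − 20 = 154. No deviation. ✓
  Weak-case: top litigator gives 174 − 57 = 117; standard lawyer gives 252 − 0 = 252. Would deviate. ✗
Neither assignment is incentive-compatible.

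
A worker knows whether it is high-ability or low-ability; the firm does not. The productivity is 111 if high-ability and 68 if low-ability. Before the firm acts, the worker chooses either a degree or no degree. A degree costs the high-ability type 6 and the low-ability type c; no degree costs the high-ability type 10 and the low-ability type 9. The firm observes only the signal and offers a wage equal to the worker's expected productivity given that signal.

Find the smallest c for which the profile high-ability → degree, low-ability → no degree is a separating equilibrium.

Under separation: degree → high-ability (pays 111); no degree → low-ability (pays 68).
High-ability: 111 − 6 = 105 ≥ 68 − 10 = 58. Holds regardless of c. ✓
Low-ability: 68 − 9 ≥ 111 − c, so c ≥ 111 − 59 = 52.

52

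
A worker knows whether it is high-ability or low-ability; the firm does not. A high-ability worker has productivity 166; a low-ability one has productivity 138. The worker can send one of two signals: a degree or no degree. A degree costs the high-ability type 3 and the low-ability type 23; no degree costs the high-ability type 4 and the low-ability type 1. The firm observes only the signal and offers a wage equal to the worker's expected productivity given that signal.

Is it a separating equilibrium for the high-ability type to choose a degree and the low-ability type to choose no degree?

No

If types separate, degree earns payment 166 and no degree earns 138.
High-ability: degree gives 166 − 3 = 163; no degree gives 138 − 4 = 134. No deviation. ✓
Low-ability: no degree gives 138 − 1 = 137; degree gives 166 − 23 = 143. Would deviate. ✗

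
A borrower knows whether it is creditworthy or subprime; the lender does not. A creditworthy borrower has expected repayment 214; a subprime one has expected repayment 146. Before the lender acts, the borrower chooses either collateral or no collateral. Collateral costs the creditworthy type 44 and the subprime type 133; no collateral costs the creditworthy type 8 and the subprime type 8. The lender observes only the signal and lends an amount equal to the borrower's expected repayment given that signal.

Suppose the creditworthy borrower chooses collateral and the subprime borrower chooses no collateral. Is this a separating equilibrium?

Yes

Under separation the lender infers type exactly: collateral → creditworthy (pays 214), no collateral → subprime (pays 146).
Creditworthy: collateral gives 214 − 44 = 170; no collateral gives 146 − 8 = 138. No deviation. ✓
Subprime: no collateral gives 146 − 8 = 138; collateral gives 214 − 133 = 81. No deviation. ✓
Both incentive constraints hold.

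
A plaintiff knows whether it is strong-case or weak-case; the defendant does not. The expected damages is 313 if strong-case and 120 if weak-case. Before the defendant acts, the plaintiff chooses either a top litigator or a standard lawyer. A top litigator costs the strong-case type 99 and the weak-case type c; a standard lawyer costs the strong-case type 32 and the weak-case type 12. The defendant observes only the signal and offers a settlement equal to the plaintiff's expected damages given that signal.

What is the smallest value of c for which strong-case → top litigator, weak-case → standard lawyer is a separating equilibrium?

Under separation: top litigator → strong-case (pays 313); standard lawyer → weak-case (pays 120).
Strong-case: 313 − 99 = 214 ≥ 120 − 32 = 88. Holds regardless of c. ✓
Weak-case: 120 − 12 ≥ 313 − c, so c ≥ 313 − 108 = 205.

205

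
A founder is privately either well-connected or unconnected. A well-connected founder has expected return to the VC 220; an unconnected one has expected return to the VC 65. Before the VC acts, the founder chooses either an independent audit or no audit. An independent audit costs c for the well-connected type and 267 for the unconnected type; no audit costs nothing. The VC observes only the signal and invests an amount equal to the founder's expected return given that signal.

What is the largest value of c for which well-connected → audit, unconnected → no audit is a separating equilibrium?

155

Under separation: audit → well-connected (pays 220); no audit → unconnected (pays 65).
Unconnected: 65 − 0 = 65 ≥ 220 − 267 = -47. Holds regardless of c. ✓
Well-connected: 220 − c ≥ 65 − 0, so c ≤ 220 − 65 = 155.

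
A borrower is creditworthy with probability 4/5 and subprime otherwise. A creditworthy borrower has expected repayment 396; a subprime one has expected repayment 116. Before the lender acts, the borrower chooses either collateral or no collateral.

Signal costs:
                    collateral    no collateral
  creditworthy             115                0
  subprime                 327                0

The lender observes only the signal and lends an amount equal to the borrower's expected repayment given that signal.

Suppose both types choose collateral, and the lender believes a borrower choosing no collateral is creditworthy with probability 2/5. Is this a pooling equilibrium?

On the equilibrium path (collateral) the lender holds the prior 4/5 and pays 4/5·396 + 1/5·116 = 340. Off-path (no collateral) belief 2/5 gives 2/5·396 + 3/5·116 = 228.
Creditworthy: collateral gives 340 − 115 = 225; no collateral gives 228 − 0 = 228. Deviates. ✗
Subprime: collateral gives 340 − 327 = 13; no collateral gives 228 − 0 = 228. Deviates. ✗

No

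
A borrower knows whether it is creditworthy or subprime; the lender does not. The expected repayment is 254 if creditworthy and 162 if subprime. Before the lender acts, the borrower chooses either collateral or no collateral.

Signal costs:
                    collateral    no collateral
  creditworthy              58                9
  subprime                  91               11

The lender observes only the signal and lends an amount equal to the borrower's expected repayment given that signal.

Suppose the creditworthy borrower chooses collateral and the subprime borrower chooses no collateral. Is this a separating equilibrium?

Under separation the lender infers type exactly: collateral → creditworthy (pays 254), no collateral → subprime (pays 162).
Creditworthy: collateral gives 254 − 58 = 196; no collateral gives 162 − 9 = 153. No deviation. ✓
Subprime: no collateral gives 162 − 11 = 151; collateral gives 254 − 91 = 163. Would deviate. ✗

No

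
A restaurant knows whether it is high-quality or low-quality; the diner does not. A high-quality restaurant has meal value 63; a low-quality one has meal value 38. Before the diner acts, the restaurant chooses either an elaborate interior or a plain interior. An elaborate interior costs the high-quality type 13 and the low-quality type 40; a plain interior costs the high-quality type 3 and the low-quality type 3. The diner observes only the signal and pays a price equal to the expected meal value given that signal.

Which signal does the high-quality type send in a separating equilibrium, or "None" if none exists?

Try high-quality → elaborate interior, low-quality → plain interior:
  Under separation the diner infers type exactly: elaborate interior → high-quality (pays 63), plain interior → low-quality (pays 38).
  High-quality: elaborate interior gives 63 − 13 = 50; plain interior gives 38 − 3 = 35. No deviation. ✓
  Low-quality: plain interior gives 38 − 3 = 35; elaborate interior gives 63 − 40 = 23. No deviation. ✓
Both hold — the high-quality type sends elaborate interior.

elaborate interior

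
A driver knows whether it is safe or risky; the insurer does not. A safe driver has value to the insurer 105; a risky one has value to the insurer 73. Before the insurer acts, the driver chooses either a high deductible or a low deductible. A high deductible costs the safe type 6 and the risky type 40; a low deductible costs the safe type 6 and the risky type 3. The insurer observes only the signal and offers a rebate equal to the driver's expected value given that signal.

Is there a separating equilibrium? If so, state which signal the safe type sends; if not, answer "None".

Try safe → high deductible, risky → low deductible:
  If types separate, high deductible earns payment 105 and low deductible earns 73.
  Safe: high deductible gives 105 − 6 = 99; low deductible gives 73 − 6 = 67. No deviation. ✓
  Risky: low deductible gives 73 − 3 = 70; high deductible gives 105 − 40 = 65. No deviation. ✓
Both hold — the safe type sends high deductible.

high deductible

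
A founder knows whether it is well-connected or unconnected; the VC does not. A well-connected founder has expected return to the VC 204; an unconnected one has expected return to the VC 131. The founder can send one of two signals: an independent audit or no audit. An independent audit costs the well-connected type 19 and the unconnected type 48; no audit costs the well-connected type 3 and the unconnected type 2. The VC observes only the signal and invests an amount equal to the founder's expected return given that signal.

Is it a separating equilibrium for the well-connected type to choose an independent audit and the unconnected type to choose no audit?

Under separation the VC infers type exactly: audit → well-connected (pays 204), no audit → unconnected (pays 131).
Well-connected: audit gives 204 − 19 = 185; no audit gives 131 − 3 = 128. No deviation. ✓
Unconnected: no audit gives 131 − 2 = 129; audit gives 204 − 48 = 156. Would deviate. ✗

No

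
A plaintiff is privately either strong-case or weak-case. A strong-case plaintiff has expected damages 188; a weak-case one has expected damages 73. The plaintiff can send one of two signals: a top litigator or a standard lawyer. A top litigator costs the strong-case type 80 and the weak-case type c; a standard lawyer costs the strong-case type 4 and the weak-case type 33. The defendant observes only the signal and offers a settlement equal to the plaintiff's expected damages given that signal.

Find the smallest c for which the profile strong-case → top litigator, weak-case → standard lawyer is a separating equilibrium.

148

Under separation: top litigator → strong-case (pays 188); standard lawyer → weak-case (pays 73).
Strong-case: 188 − 80 = 108 ≥ 73 − 4 = 69. Holds regardless of c. ✓
Weak-case: 73 − 33 ≥ 188 − c, so c ≥ 188 − 40 = 148.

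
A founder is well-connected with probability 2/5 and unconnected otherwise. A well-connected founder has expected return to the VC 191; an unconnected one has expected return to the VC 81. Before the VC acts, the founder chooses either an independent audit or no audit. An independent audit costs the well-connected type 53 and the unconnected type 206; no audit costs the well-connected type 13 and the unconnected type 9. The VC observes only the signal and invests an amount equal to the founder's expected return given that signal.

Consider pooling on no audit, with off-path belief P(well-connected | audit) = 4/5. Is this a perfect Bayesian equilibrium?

No

At the pooled signal (no audit) the VC holds the prior 2/5 and pays 2/5·191 + 3/5·81 = 125. Off-path (audit) belief 4/5 gives 4/5·191 + 1/5·81 = 169.
Well-connected: no audit gives 125 − 13 = 112; audit gives 169 − 53 = 116. Deviates. ✗
Unconnected: no audit gives 125 − 9 = 116; audit gives 169 − 206 = -37. Stays. ✓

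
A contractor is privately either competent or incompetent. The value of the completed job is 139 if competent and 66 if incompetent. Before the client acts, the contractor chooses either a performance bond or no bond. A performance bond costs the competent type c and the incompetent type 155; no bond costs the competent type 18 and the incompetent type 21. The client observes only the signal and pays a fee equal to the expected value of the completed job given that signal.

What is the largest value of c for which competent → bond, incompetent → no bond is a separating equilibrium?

91

Under separation: bond → competent (pays 139); no bond → incompetent (pays 66).
Incompetent: 66 − 21 = 45 ≥ 139 − 155 = -16. Holds regardless of c. ✓
Competent: 139 − c ≥ 66 − 18, so c ≤ 139 − 48 = 91.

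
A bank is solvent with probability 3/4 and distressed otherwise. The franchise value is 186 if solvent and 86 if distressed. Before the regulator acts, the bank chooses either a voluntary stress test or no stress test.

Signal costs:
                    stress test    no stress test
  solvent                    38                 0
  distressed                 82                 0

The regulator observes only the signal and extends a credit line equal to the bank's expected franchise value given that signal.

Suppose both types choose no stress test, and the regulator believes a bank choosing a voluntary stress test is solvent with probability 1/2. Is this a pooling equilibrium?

Yes

On the equilibrium path (no stress test) the regulator holds the prior 3/4 and pays 3/4·186 + 1/4·86 = 161. Off-path (stress test) belief 1/2 gives 1/2·186 + 1/2·86 = 136.
Solvent: no stress test gives 161 − 0 = 161; stress test gives 136 − 38 = 98. Stays. ✓
Distressed: no stress test gives 161 − 0 = 161; stress test gives 136 − 82 = 54. Stays. ✓
Beliefs are Bayes-consistent on-path and both types best-respond.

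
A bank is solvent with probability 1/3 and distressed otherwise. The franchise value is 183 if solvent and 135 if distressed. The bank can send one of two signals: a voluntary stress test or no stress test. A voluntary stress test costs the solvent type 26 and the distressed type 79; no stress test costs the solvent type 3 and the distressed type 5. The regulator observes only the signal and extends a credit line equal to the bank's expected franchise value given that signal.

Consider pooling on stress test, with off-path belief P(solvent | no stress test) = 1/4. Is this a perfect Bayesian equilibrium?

No

At the pooled signal (stress test) the regulator holds the prior 1/3 and pays 1/3·183 + 2/3·135 = 151. Off-path (no stress test) belief 1/4 gives 1/4·183 + 3/4·135 = 147.
Solvent: stress test gives 151 − 26 = 125; no stress test gives 147 − 3 = 144. Deviates. ✗
Distressed: stress test gives 151 − 79 = 72; no stress test gives 147 − 5 = 142. Deviates. ✗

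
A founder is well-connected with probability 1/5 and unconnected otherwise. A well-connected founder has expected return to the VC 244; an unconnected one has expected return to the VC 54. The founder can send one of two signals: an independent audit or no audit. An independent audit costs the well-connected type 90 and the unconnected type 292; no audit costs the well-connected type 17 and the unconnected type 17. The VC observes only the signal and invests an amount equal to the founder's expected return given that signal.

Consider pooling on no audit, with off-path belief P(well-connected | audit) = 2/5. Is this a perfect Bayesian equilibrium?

At the pooled signal (no audit) the VC holds the prior 1/5 and pays 1/5·244 + 4/5·54 = 92. Off-path (audit) belief 2/5 gives 2/5·244 + 3/5·54 = 130.
Well-connected: no audit gives 92 − 17 = 75; audit gives 130 − 90 = 40. Stays. ✓
Unconnected: no audit gives 92 − 17 = 75; audit gives 130 − 292 = -162. Stays. ✓

Yes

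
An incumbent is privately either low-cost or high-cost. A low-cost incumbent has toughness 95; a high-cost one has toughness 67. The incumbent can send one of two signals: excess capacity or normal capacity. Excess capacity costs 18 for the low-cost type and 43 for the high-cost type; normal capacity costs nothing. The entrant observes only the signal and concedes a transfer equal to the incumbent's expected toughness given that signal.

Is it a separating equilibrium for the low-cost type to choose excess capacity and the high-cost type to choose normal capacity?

Yes

If types separate, excess capacity earns payment 95 and normal capacity earns 67.
Low-cost: excess capacity gives 95 − 18 = 77; normal capacity gives 67 − 0 = 67. No deviation. ✓
High-cost: normal capacity gives 67 − 0 = 67; excess capacity gives 95 − 43 = 52. No deviation. ✓
Both incentive constraints hold.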